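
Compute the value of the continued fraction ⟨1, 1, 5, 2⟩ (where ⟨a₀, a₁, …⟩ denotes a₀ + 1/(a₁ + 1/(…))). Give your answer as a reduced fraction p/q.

a_0 = 1: 1/1
a_1 = 1: 2/1
a_2 = 5: 11/6
a_3 = 2: 24/13

24/13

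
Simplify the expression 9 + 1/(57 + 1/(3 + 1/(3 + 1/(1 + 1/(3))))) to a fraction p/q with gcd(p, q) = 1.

25321/2808

Compute successive convergents:
a_0 = 9: 9/1
a_1 = 57: 514/57
a_2 = 3: 1551/172
a_3 = 3: 5167/573
a_4 = 1: 6718/745
a_5 = 3: 25321/2808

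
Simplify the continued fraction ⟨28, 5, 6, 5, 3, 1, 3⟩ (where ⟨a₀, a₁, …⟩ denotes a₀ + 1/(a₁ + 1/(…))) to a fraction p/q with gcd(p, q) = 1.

Collapse the nested fraction from the inside out:
Start with 3.
1 + 1/(3/1) = 1 + 1/3 = 4/3
3 + 1/(4/3) = 3 + 3/4 = 15/4
5 + 1/(15/4) = 5 + 4/15 = 79/15
6 + 1/(79/15) = 6 + 15/79 = 489/79
5 + 1/(489/79) = 5 + 79/489 = 2524/489
28 + 1/(2524/489) = 28 + 489/2524 = 71161/2524

71161/2524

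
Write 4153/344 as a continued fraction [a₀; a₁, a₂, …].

Apply division with remainder until the remainder is 0:
⌊4153/344⌋ = 12, remainder 25
⌊344/25⌋ = 13, remainder 19
⌊25/19⌋ = 1, remainder 6
⌊19/6⌋ = 3, remainder 1
⌊6/1⌋ = 6, remainder 0

[12; 13, 1, 3, 6]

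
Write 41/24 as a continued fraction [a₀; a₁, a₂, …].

⌊41/24⌋ = 1, remainder 17
⌊24/17⌋ = 1, remainder 7
⌊17/7⌋ = 2, remainder 3
⌊7/3⌋ = 2, remainder 1
⌊3/1⌋ = 3, remainder 0

[1; 1, 2, 2, 3]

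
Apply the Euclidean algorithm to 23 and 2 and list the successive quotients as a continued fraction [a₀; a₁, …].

⌊23/2⌋ = 11, remainder 1
⌊2/1⌋ = 2, remainder 0

[11; 2]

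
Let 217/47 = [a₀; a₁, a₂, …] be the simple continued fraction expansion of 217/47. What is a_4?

1

Run the Euclidean algorithm, recording each quotient:
217 ÷ 47 → quotient 4, remainder 29
47 ÷ 29 → quotient 1, remainder 18
29 ÷ 18 → quotient 1, remainder 11
18 ÷ 11 → quotient 1, remainder 7
11 ÷ 7 → quotient 1, remainder 4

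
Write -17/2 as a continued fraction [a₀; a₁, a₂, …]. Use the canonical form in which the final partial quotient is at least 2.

[-9; 2]

⌊-17/2⌋ = -9, remainder 1
⌊2/1⌋ = 2, remainder 0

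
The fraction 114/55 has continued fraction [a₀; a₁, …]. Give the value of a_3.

⌊114/55⌋ = 2, remainder 4
⌊55/4⌋ = 13, remainder 3
⌊4/3⌋ = 1, remainder 1
⌊3/1⌋ = 3, remainder 0

3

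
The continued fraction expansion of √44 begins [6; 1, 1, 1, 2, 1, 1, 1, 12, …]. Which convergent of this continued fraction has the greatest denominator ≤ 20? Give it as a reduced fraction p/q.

126/19

List convergents until the denominator exceeds the bound:
a_0 = 6: 6/1  (≤ bound)
a_1 = 1: 7/1  (≤ bound)
a_2 = 1: 13/2  (≤ bound)
a_3 = 1: 20/3  (≤ bound)
a_4 = 2: 53/8  (≤ bound)
a_5 = 1: 73/11  (≤ bound)
a_6 = 1: 126/19  (≤ bound)
a_7 = 1: 199/30  (> 20, stop)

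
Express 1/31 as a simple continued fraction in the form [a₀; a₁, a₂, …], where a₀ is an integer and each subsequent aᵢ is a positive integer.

[0; 31]

1 ÷ 31 → quotient 0, remainder 1
31 ÷ 1 → quotient 31, remainder 0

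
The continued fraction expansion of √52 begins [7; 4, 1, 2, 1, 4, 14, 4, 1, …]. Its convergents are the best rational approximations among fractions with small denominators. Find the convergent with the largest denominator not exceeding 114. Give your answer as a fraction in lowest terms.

649/90

List convergents until the denominator exceeds the bound:
a_0 = 7: 7/1  (≤ bound)
a_1 = 4: 29/4  (≤ bound)
a_2 = 1: 36/5  (≤ bound)
a_3 = 2: 101/14  (≤ bound)
a_4 = 1: 137/19  (≤ bound)
a_5 = 4: 649/90  (≤ bound)
a_6 = 14: 9223/1279  (> 114, stop)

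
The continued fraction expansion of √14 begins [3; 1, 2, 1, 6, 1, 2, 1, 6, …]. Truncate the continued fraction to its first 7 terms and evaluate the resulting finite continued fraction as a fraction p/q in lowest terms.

Start with 2.
1 + 1/(2/1) = 1 + 1/2 = 3/2
6 + 1/(3/2) = 6 + 2/3 = 20/3
1 + 1/(20/3) = 1 + 3/20 = 23/20
2 + 1/(23/20) = 2 + 20/23 = 66/23
1 + 1/(66/23) = 1 + 23/66 = 89/66
3 + 1/(89/66) = 3 + 66/89 = 333/89

333/89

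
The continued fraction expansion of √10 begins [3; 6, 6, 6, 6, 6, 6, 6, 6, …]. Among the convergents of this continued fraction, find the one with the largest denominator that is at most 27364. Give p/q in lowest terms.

27379/8658

a_0 = 3: 3/1  (≤ bound)
a_1 = 6: 19/6  (≤ bound)
a_2 = 6: 117/37  (≤ bound)
a_3 = 6: 721/228  (≤ bound)
a_4 = 6: 4443/1405  (≤ bound)
a_5 = 6: 27379/8658  (≤ bound)
a_6 = 6: 168717/53353  (> 27364, stop)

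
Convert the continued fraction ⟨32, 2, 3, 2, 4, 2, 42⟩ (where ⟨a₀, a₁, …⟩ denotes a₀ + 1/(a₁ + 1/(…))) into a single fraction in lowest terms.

Start with 42.
2 + 1/(42/1) = 2 + 1/42 = 85/42
4 + 1/(85/42) = 4 + 42/85 = 382/85
2 + 1/(382/85) = 2 + 85/382 = 849/382
3 + 1/(849/382) = 3 + 382/849 = 2929/849
2 + 1/(2929/849) = 2 + 849/2929 = 6707/2929
32 + 1/(6707/2929) = 32 + 2929/6707 = 217553/6707

217553/6707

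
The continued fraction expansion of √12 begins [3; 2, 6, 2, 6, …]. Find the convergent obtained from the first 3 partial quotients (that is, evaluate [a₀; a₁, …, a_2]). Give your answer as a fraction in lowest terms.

Starting at the tail and folding back:
Start with 6.
2 + 1/(6/1) = 2 + 1/6 = 13/6
3 + 1/(13/6) = 3 + 6/13 = 45/13

45/13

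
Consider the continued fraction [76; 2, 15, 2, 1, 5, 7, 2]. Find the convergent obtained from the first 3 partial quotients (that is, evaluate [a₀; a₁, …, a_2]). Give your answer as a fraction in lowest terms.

2371/31

Build up convergents one term at a time:
a_0 = 76: 76/1
a_1 = 2: 153/2
a_2 = 15: 2371/31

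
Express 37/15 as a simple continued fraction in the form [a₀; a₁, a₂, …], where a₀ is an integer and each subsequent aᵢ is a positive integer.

⌊37/15⌋ = 2, remainder 7
⌊15/7⌋ = 2, remainder 1
⌊7/1⌋ = 7, remainder 0

[2; 2, 7]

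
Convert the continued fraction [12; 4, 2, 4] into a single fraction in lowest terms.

a_0 = 12: 12/1
a_1 = 4: 49/4
a_2 = 2: 110/9
a_3 = 4: 489/40

489/40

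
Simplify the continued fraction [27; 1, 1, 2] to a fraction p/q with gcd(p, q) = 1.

138/5

Build up convergents one term at a time:
a_0 = 27: 27/1
a_1 = 1: 28/1
a_2 = 1: 55/2
a_3 = 2: 138/5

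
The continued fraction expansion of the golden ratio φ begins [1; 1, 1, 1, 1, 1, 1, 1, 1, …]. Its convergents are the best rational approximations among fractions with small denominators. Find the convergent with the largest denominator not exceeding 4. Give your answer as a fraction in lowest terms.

5/3

a_0 = 1: 1/1  (≤ bound)
a_1 = 1: 2/1  (≤ bound)
a_2 = 1: 3/2  (≤ bound)
a_3 = 1: 5/3  (≤ bound)
a_4 = 1: 8/5  (> 4, stop)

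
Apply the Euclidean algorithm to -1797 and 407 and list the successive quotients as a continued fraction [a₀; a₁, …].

⌊-1797/407⌋ = -5, remainder 238
⌊407/238⌋ = 1, remainder 169
⌊238/169⌋ = 1, remainder 69
⌊169/69⌋ = 2, remainder 31
⌊69/31⌋ = 2, remainder 7
⌊31/7⌋ = 4, remainder 3
⌊7/3⌋ = 2, remainder 1
⌊3/1⌋ = 3, remainder 0

[-5; 1, 1, 2, 2, 4, 2, 3]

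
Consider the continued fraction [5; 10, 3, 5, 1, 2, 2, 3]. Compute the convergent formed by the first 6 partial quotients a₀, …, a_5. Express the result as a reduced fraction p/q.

2839/557

a_0 = 5: 5/1
a_1 = 10: 51/10
a_2 = 3: 158/31
a_3 = 5: 841/165
a_4 = 1: 999/196
a_5 = 2: 2839/557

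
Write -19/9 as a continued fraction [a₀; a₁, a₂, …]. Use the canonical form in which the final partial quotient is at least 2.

[-3; 1, 8]

-19 = -3·9 + 8, so a_0 = -3
9 = 1·8 + 1, so a_1 = 1
8 = 8·1 + 0, so a_2 = 8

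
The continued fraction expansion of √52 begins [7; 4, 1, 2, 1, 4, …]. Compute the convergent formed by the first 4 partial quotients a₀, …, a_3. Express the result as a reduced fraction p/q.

Starting at the tail and folding back:
Start with 2.
1 + 1/(2/1) = 1 + 1/2 = 3/2
4 + 1/(3/2) = 4 + 2/3 = 14/3
7 + 1/(14/3) = 7 + 3/14 = 101/14

101/14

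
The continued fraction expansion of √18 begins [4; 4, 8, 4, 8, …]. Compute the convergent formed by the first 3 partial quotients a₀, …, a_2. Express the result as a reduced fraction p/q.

Start with 8.
4 + 1/(8/1) = 4 + 1/8 = 33/8
4 + 1/(33/8) = 4 + 8/33 = 140/33

140/33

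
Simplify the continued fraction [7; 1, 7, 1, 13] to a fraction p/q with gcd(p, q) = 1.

a_0 = 7: 7/1
a_1 = 1: 8/1
a_2 = 7: 63/8
a_3 = 1: 71/9
a_4 = 13: 986/125

986/125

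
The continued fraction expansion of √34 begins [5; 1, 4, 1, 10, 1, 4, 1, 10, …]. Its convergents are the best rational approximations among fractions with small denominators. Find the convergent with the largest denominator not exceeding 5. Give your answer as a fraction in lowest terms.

a_0 = 5: 5/1  (≤ bound)
a_1 = 1: 6/1  (≤ bound)
a_2 = 4: 29/5  (≤ bound)
a_3 = 1: 35/6  (> 5, stop)

29/5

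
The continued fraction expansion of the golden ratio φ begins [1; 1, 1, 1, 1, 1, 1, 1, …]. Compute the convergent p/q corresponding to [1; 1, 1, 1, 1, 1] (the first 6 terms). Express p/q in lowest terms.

13/8

Starting at the tail and folding back:
Start with 1.
1 + 1/(1/1) = 1 + 1/1 = 2/1
1 + 1/(2/1) = 1 + 1/2 = 3/2
1 + 1/(3/2) = 1 + 2/3 = 5/3
1 + 1/(5/3) = 1 + 3/5 = 8/5
1 + 1/(8/5) = 1 + 5/8 = 13/8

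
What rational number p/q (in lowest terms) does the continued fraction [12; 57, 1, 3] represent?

2776/231

a_0 = 12: 12/1
a_1 = 57: 685/57
a_2 = 1: 697/58
a_3 = 3: 2776/231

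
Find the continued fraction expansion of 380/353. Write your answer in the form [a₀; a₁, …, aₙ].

380 ÷ 353 → quotient 1, remainder 27
353 ÷ 27 → quotient 13, remainder 2
27 ÷ 2 → quotient 13, remainder 1
2 ÷ 1 → quotient 2, remainder 0

[1; 13, 13, 2]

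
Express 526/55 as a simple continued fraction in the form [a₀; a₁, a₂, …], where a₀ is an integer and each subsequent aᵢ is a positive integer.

526 ÷ 55 → quotient 9, remainder 31
55 ÷ 31 → quotient 1, remainder 24
31 ÷ 24 → quotient 1, remainder 7
24 ÷ 7 → quotient 3, remainder 3
7 ÷ 3 → quotient 2, remainder 1
3 ÷ 1 → quotient 3, remainder 0

[9; 1, 1, 3, 2, 3]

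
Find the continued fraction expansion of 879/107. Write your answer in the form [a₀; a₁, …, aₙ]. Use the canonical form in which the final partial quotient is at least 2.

[8; 4, 1, 1, 1, 7]

879 ÷ 107 → quotient 8, remainder 23
107 ÷ 23 → quotient 4, remainder 15
23 ÷ 15 → quotient 1, remainder 8
15 ÷ 8 → quotient 1, remainder 7
8 ÷ 7 → quotient 1, remainder 1
7 ÷ 1 → quotient 7, remainder 0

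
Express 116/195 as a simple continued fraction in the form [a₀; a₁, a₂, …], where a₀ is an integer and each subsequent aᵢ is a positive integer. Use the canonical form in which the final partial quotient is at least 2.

116 ÷ 195 → quotient 0, remainder 116
195 ÷ 116 → quotient 1, remainder 79
116 ÷ 79 → quotient 1, remainder 37
79 ÷ 37 → quotient 2, remainder 5
37 ÷ 5 → quotient 7, remainder 2
5 ÷ 2 → quotient 2, remainder 1
2 ÷ 1 → quotient 2, remainder 0

[0; 1, 1, 2, 7, 2, 2]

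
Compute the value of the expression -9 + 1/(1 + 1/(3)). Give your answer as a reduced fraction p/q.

Start with 3.
1 + 1/(3/1) = 1 + 1/3 = 4/3
-9 + 1/(4/3) = -9 + 3/4 = -33/4

-33/4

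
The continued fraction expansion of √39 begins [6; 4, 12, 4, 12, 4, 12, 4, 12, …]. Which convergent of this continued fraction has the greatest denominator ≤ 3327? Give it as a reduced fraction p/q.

a_0 = 6: 6/1  (≤ bound)
a_1 = 4: 25/4  (≤ bound)
a_2 = 12: 306/49  (≤ bound)
a_3 = 4: 1249/200  (≤ bound)
a_4 = 12: 15294/2449  (≤ bound)
a_5 = 4: 62425/9996  (> 3327, stop)

15294/2449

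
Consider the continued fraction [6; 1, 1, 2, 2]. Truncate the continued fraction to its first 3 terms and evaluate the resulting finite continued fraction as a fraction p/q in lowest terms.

13/2

a_0 = 6: 6/1
a_1 = 1: 7/1
a_2 = 1: 13/2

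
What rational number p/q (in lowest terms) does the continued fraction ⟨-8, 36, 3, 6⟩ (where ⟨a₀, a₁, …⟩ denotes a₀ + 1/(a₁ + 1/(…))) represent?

Use the convergent recurrence hₖ = aₖ·hₖ₋₁ + hₖ₋₂ (and likewise for the denominators kₖ):
a_0 = -8: -8/1
a_1 = 36: -287/36
a_2 = 3: -869/109
a_3 = 6: -5501/690

-5501/690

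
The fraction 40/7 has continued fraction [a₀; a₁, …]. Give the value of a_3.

40 = 5·7 + 5, so a_0 = 5
7 = 1·5 + 2, so a_1 = 1
5 = 2·2 + 1, so a_2 = 2
2 = 2·1 + 0, so a_3 = 2

2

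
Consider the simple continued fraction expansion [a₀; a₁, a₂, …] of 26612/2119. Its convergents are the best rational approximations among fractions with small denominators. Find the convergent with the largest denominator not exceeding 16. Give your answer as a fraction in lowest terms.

113/9

a_0 = 12: 12/1  (≤ bound)
a_1 = 1: 13/1  (≤ bound)
a_2 = 1: 25/2  (≤ bound)
a_3 = 3: 88/7  (≤ bound)
a_4 = 1: 113/9  (≤ bound)
a_5 = 3: 427/34  (> 16, stop)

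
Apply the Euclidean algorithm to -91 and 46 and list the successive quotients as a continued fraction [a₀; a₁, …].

[-2; 46]

-91 = -2·46 + 1, so a_0 = -2
46 = 46·1 + 0, so a_1 = 46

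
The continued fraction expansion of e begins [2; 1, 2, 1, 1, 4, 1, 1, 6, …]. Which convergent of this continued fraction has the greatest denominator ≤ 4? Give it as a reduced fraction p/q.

a_0 = 2: 2/1  (≤ bound)
a_1 = 1: 3/1  (≤ bound)
a_2 = 2: 8/3  (≤ bound)
a_3 = 1: 11/4  (≤ bound)
a_4 = 1: 19/7  (> 4, stop)

11/4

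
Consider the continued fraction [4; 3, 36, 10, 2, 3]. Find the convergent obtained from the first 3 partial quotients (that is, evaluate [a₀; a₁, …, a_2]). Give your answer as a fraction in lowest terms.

472/109

Start with 36.
3 + 1/(36/1) = 3 + 1/36 = 109/36
4 + 1/(109/36) = 4 + 36/109 = 472/109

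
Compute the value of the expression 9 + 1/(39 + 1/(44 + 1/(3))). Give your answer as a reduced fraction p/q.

46843/5190

Start with 3.
44 + 1/(3/1) = 44 + 1/3 = 133/3
39 + 1/(133/3) = 39 + 3/133 = 5190/133
9 + 1/(5190/133) = 9 + 133/5190 = 46843/5190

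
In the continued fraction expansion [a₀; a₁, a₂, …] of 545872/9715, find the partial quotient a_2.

3

545872 ÷ 9715 → quotient 56, remainder 1832
9715 ÷ 1832 → quotient 5, remainder 555
1832 ÷ 555 → quotient 3, remainder 167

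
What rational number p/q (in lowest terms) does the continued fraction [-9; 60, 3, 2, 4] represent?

-16790/1869

Build up convergents one term at a time:
a_0 = -9: -9/1
a_1 = 60: -539/60
a_2 = 3: -1626/181
a_3 = 2: -3791/422
a_4 = 4: -16790/1869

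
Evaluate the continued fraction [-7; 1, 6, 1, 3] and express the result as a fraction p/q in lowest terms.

a_0 = -7: -7/1
a_1 = 1: -6/1
a_2 = 6: -43/7
a_3 = 1: -49/8
a_4 = 3: -190/31

-190/31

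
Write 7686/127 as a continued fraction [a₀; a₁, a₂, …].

Apply division with remainder until the remainder is 0:
⌊7686/127⌋ = 60, remainder 66
⌊127/66⌋ = 1, remainder 61
⌊66/61⌋ = 1, remainder 5
⌊61/5⌋ = 12, remainder 1
⌊5/1⌋ = 5, remainder 0

[60; 1, 1, 12, 5]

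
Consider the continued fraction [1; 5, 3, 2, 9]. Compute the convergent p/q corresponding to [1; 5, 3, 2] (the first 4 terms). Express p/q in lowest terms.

44/37

a_0 = 1: 1/1
a_1 = 5: 6/5
a_2 = 3: 19/16
a_3 = 2: 44/37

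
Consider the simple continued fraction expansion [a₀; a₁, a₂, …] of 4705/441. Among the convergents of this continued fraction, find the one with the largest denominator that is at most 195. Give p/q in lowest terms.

List convergents until the denominator exceeds the bound:
a_0 = 10: 10/1  (≤ bound)
a_1 = 1: 11/1  (≤ bound)
a_2 = 2: 32/3  (≤ bound)
a_3 = 48: 1547/145  (≤ bound)
a_4 = 1: 1579/148  (≤ bound)
a_5 = 2: 4705/441  (> 195, stop)

1579/148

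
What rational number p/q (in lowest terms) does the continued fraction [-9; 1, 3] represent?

-33/4

a_0 = -9: -9/1
a_1 = 1: -8/1
a_2 = 3: -33/4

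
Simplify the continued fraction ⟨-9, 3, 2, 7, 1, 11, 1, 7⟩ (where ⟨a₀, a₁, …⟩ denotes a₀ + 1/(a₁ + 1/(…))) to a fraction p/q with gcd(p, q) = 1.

-52454/6021

a_0 = -9: -9/1
a_1 = 3: -26/3
a_2 = 2: -61/7
a_3 = 7: -453/52
a_4 = 1: -514/59
a_5 = 11: -6107/701
a_6 = 1: -6621/760
a_7 = 7: -52454/6021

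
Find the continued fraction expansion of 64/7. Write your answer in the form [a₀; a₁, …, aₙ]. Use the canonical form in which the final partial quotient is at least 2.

[9; 7]

64 ÷ 7 → quotient 9, remainder 1
7 ÷ 1 → quotient 7, remainder 0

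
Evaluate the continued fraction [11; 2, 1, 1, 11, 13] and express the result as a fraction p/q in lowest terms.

Collapse the nested fraction from the inside out:
Start with 13.
11 + 1/(13/1) = 11 + 1/13 = 144/13
1 + 1/(144/13) = 1 + 13/144 = 157/144
1 + 1/(157/144) = 1 + 144/157 = 301/157
2 + 1/(301/157) = 2 + 157/301 = 759/301
11 + 1/(759/301) = 11 + 301/759 = 8650/759

8650/759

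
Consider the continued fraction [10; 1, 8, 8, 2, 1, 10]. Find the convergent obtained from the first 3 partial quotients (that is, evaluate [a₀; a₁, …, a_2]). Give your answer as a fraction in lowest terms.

98/9

Work from the innermost term outward:
Start with 8.
1 + 1/(8/1) = 1 + 1/8 = 9/8
10 + 1/(9/8) = 10 + 8/9 = 98/9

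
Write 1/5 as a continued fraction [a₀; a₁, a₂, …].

[0; 5]

Run the Euclidean algorithm, recording each quotient:
1 ÷ 5 → quotient 0, remainder 1
5 ÷ 1 → quotient 5, remainder 0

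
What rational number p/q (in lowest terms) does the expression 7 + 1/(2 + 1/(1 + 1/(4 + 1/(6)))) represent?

Compute successive convergents:
a_0 = 7: 7/1
a_1 = 2: 15/2
a_2 = 1: 22/3
a_3 = 4: 103/14
a_4 = 6: 640/87

640/87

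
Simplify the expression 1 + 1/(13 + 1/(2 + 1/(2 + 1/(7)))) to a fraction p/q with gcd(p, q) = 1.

Collapse the nested fraction from the inside out:
Start with 7.
2 + 1/(7/1) = 2 + 1/7 = 15/7
2 + 1/(15/7) = 2 + 7/15 = 37/15
13 + 1/(37/15) = 13 + 15/37 = 496/37
1 + 1/(496/37) = 1 + 37/496 = 533/496

533/496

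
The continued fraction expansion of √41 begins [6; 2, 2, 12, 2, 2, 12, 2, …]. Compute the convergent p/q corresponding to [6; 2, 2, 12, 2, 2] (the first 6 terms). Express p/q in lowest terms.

a_0 = 6: 6/1
a_1 = 2: 13/2
a_2 = 2: 32/5
a_3 = 12: 397/62
a_4 = 2: 826/129
a_5 = 2: 2049/320

2049/320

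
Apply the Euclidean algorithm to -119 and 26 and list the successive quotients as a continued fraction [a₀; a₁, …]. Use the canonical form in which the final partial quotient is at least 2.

[-5; 2, 2, 1, 3]

⌊-119/26⌋ = -5, remainder 11
⌊26/11⌋ = 2, remainder 4
⌊11/4⌋ = 2, remainder 3
⌊4/3⌋ = 1, remainder 1
⌊3/1⌋ = 3, remainder 0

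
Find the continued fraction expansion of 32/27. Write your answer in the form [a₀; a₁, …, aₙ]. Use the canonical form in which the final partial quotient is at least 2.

Repeatedly divide and take the remainder:
32 = 1·27 + 5, so a_0 = 1
27 = 5·5 + 2, so a_1 = 5
5 = 2·2 + 1, so a_2 = 2
2 = 2·1 + 0, so a_3 = 2

[1; 5, 2, 2]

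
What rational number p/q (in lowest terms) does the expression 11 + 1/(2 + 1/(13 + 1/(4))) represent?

1263/110

a_0 = 11: 11/1
a_1 = 2: 23/2
a_2 = 13: 310/27
a_3 = 4: 1263/110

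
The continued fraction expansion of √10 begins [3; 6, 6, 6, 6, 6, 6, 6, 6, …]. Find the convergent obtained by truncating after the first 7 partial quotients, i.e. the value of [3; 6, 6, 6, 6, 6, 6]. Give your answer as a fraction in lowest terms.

168717/53353

Compute successive convergents:
a_0 = 3: 3/1
a_1 = 6: 19/6
a_2 = 6: 117/37
a_3 = 6: 721/228
a_4 = 6: 4443/1405
a_5 = 6: 27379/8658
a_6 = 6: 168717/53353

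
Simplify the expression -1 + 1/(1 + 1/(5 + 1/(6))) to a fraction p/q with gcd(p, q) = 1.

-6/37

a_0 = -1: -1/1
a_1 = 1: 0/1
a_2 = 5: -1/6
a_3 = 6: -6/37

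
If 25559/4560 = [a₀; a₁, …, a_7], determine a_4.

25559 ÷ 4560 → quotient 5, remainder 2759
4560 ÷ 2759 → quotient 1, remainder 1801
2759 ÷ 1801 → quotient 1, remainder 958
1801 ÷ 958 → quotient 1, remainder 843
958 ÷ 843 → quotient 1, remainder 115

1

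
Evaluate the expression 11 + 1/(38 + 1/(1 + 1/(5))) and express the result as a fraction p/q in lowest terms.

2569/233

Start with 5.
1 + 1/(5/1) = 1 + 1/5 = 6/5
38 + 1/(6/5) = 38 + 5/6 = 233/6
11 + 1/(233/6) = 11 + 6/233 = 2569/233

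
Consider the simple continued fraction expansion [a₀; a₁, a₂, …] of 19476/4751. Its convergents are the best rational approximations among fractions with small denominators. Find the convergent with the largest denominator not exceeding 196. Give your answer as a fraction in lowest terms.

a_0 = 4: 4/1  (≤ bound)
a_1 = 10: 41/10  (≤ bound)
a_2 = 15: 619/151  (≤ bound)
a_3 = 4: 2517/614  (> 196, stop)

619/151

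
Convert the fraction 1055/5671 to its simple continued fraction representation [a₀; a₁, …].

Repeatedly divide and take the remainder:
1055 = 0·5671 + 1055, so a_0 = 0
5671 = 5·1055 + 396, so a_1 = 5
1055 = 2·396 + 263, so a_2 = 2
396 = 1·263 + 133, so a_3 = 1
263 = 1·133 + 130, so a_4 = 1
133 = 1·130 + 3, so a_5 = 1
130 = 43·3 + 1, so a_6 = 43
3 = 3·1 + 0, so a_7 = 3

[0; 5, 2, 1, 1, 1, 43, 3]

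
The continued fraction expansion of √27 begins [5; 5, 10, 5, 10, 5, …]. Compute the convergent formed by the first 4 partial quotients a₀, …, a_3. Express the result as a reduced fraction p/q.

1351/260

a_0 = 5: 5/1
a_1 = 5: 26/5
a_2 = 10: 265/51
a_3 = 5: 1351/260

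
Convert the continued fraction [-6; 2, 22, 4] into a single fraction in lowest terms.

-1003/182

Compute successive convergents:
a_0 = -6: -6/1
a_1 = 2: -11/2
a_2 = 22: -248/45
a_3 = 4: -1003/182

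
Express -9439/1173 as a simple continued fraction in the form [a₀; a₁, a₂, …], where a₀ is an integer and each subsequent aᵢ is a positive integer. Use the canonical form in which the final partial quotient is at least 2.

[-9; 1, 20, 3, 18]

Apply division with remainder until the remainder is 0:
⌊-9439/1173⌋ = -9, remainder 1118
⌊1173/1118⌋ = 1, remainder 55
⌊1118/55⌋ = 20, remainder 18
⌊55/18⌋ = 3, remainder 1
⌊18/1⌋ = 18, remainder 0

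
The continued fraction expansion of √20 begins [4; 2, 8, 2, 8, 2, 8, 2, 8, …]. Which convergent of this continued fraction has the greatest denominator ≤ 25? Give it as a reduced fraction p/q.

a_0 = 4: 4/1  (≤ bound)
a_1 = 2: 9/2  (≤ bound)
a_2 = 8: 76/17  (≤ bound)
a_3 = 2: 161/36  (> 25, stop)

76/17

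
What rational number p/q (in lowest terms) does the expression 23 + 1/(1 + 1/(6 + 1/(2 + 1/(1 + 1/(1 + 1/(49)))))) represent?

43792/1835

a_0 = 23: 23/1
a_1 = 1: 24/1
a_2 = 6: 167/7
a_3 = 2: 358/15
a_4 = 1: 525/22
a_5 = 1: 883/37
a_6 = 49: 43792/1835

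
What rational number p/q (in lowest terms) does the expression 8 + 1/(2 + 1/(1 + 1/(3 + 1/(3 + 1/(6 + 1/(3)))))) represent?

Start with 3.
6 + 1/(3/1) = 6 + 1/3 = 19/3
3 + 1/(19/3) = 3 + 3/19 = 60/19
3 + 1/(60/19) = 3 + 19/60 = 199/60
1 + 1/(199/60) = 1 + 60/199 = 259/199
2 + 1/(259/199) = 2 + 199/259 = 717/259
8 + 1/(717/259) = 8 + 259/717 = 5995/717

5995/717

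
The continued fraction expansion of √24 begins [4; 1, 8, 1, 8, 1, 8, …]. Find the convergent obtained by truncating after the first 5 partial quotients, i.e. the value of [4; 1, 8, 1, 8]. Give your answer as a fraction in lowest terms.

Start with 8.
1 + 1/(8/1) = 1 + 1/8 = 9/8
8 + 1/(9/8) = 8 + 8/9 = 80/9
1 + 1/(80/9) = 1 + 9/80 = 89/80
4 + 1/(89/80) = 4 + 80/89 = 436/89

436/89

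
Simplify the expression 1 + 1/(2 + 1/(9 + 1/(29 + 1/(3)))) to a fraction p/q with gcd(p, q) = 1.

2473/1678

a_0 = 1: 1/1
a_1 = 2: 3/2
a_2 = 9: 28/19
a_3 = 29: 815/553
a_4 = 3: 2473/1678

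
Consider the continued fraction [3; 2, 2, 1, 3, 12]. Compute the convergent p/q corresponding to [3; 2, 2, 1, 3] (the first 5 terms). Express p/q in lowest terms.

89/26

Start with 3.
1 + 1/(3/1) = 1 + 1/3 = 4/3
2 + 1/(4/3) = 2 + 3/4 = 11/4
2 + 1/(11/4) = 2 + 4/11 = 26/11
3 + 1/(26/11) = 3 + 11/26 = 89/26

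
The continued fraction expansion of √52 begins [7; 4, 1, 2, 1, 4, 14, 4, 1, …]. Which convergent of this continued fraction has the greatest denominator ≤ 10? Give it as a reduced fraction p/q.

36/5

a_0 = 7: 7/1  (≤ bound)
a_1 = 4: 29/4  (≤ bound)
a_2 = 1: 36/5  (≤ bound)
a_3 = 2: 101/14  (> 10, stop)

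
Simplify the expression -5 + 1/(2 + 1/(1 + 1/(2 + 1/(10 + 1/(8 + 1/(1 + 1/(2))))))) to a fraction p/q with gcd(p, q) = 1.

-10095/2182

Starting at the tail and folding back:
Start with 2.
1 + 1/(2/1) = 1 + 1/2 = 3/2
8 + 1/(3/2) = 8 + 2/3 = 26/3
10 + 1/(26/3) = 10 + 3/26 = 263/26
2 + 1/(263/26) = 2 + 26/263 = 552/263
1 + 1/(552/263) = 1 + 263/552 = 815/552
2 + 1/(815/552) = 2 + 552/815 = 2182/815
-5 + 1/(2182/815) = -5 + 815/2182 = -10095/2182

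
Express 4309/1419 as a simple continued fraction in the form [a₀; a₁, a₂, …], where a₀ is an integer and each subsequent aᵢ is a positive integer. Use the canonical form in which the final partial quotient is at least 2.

4309 ÷ 1419 → quotient 3, remainder 52
1419 ÷ 52 → quotient 27, remainder 15
52 ÷ 15 → quotient 3, remainder 7
15 ÷ 7 → quotient 2, remainder 1
7 ÷ 1 → quotient 7, remainder 0

[3; 27, 3, 2, 7]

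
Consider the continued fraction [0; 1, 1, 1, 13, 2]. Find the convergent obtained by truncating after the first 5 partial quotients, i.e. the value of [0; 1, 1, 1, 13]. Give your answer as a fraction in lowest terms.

a_0 = 0: 0/1
a_1 = 1: 1/1
a_2 = 1: 1/2
a_3 = 1: 2/3
a_4 = 13: 27/41

27/41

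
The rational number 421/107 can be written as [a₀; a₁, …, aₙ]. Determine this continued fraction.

421 = 3·107 + 100, so a_0 = 3
107 = 1·100 + 7, so a_1 = 1
100 = 14·7 + 2, so a_2 = 14
7 = 3·2 + 1, so a_3 = 3
2 = 2·1 + 0, so a_4 = 2

[3; 1, 14, 3, 2]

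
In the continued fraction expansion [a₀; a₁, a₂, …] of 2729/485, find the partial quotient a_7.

2

Run the Euclidean algorithm, recording each quotient:
2729 = 5·485 + 304, so a_0 = 5
485 = 1·304 + 181, so a_1 = 1
304 = 1·181 + 123, so a_2 = 1
181 = 1·123 + 58, so a_3 = 1
123 = 2·58 + 7, so a_4 = 2
58 = 8·7 + 2, so a_5 = 8
7 = 3·2 + 1, so a_6 = 3
2 = 2·1 + 0, so a_7 = 2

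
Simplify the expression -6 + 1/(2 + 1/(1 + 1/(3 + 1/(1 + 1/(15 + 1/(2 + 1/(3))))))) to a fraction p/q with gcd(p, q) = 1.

a_0 = -6: -6/1
a_1 = 2: -11/2
a_2 = 1: -17/3
a_3 = 3: -62/11
a_4 = 1: -79/14
a_5 = 15: -1247/221
a_6 = 2: -2573/456
a_7 = 3: -8966/1589

-8966/1589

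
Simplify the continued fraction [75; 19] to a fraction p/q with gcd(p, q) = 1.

1426/19

Compute successive convergents:
a_0 = 75: 75/1
a_1 = 19: 1426/19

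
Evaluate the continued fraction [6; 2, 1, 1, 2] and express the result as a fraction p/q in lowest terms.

83/13

a_0 = 6: 6/1
a_1 = 2: 13/2
a_2 = 1: 19/3
a_3 = 1: 32/5
a_4 = 2: 83/13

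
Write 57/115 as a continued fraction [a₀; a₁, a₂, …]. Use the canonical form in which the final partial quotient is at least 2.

57 = 0·115 + 57, so a_0 = 0
115 = 2·57 + 1, so a_1 = 2
57 = 57·1 + 0, so a_2 = 57

[0; 2, 57]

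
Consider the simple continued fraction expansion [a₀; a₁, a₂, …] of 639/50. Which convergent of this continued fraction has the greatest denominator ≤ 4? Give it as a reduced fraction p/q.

a_0 = 12: 12/1  (≤ bound)
a_1 = 1: 13/1  (≤ bound)
a_2 = 3: 51/4  (≤ bound)
a_3 = 1: 64/5  (> 4, stop)

51/4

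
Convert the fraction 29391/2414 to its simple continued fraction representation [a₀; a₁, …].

[12; 5, 1, 2, 2, 2, 3, 7]

29391 ÷ 2414 → quotient 12, remainder 423
2414 ÷ 423 → quotient 5, remainder 299
423 ÷ 299 → quotient 1, remainder 124
299 ÷ 124 → quotient 2, remainder 51
124 ÷ 51 → quotient 2, remainder 22
51 ÷ 22 → quotient 2, remainder 7
22 ÷ 7 → quotient 3, remainder 1
7 ÷ 1 → quotient 7, remainder 0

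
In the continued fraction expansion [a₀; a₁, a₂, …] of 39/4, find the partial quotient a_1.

1

⌊39/4⌋ = 9, remainder 3
⌊4/3⌋ = 1, remainder 1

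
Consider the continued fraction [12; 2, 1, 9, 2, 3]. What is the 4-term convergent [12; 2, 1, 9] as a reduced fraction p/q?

358/29

a_0 = 12: 12/1
a_1 = 2: 25/2
a_2 = 1: 37/3
a_3 = 9: 358/29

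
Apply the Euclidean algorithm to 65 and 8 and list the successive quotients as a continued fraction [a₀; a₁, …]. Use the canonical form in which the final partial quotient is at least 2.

[8; 8]

⌊65/8⌋ = 8, remainder 1
⌊8/1⌋ = 8, remainder 0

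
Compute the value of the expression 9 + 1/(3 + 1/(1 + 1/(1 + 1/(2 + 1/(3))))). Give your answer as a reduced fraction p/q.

Starting at the tail and folding back:
Start with 3.
2 + 1/(3/1) = 2 + 1/3 = 7/3
1 + 1/(7/3) = 1 + 3/7 = 10/7
1 + 1/(10/7) = 1 + 7/10 = 17/10
3 + 1/(17/10) = 3 + 10/17 = 61/17
9 + 1/(61/17) = 9 + 17/61 = 566/61

566/61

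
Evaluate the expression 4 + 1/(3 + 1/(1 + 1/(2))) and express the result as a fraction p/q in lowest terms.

47/11

Compute successive convergents:
a_0 = 4: 4/1
a_1 = 3: 13/3
a_2 = 1: 17/4
a_3 = 2: 47/11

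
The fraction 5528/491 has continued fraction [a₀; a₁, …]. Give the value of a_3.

Apply division with remainder until the remainder is 0:
5528 ÷ 491 → quotient 11, remainder 127
491 ÷ 127 → quotient 3, remainder 110
127 ÷ 110 → quotient 1, remainder 17
110 ÷ 17 → quotient 6, remainder 8

6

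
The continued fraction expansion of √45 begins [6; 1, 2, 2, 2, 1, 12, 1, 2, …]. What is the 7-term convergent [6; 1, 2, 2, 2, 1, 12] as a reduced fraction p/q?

2046/305

a_0 = 6: 6/1
a_1 = 1: 7/1
a_2 = 2: 20/3
a_3 = 2: 47/7
a_4 = 2: 114/17
a_5 = 1: 161/24
a_6 = 12: 2046/305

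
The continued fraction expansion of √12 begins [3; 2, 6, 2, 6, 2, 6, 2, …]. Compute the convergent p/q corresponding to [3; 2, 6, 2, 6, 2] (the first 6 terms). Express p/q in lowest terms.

Work from the innermost term outward:
Start with 2.
6 + 1/(2/1) = 6 + 1/2 = 13/2
2 + 1/(13/2) = 2 + 2/13 = 28/13
6 + 1/(28/13) = 6 + 13/28 = 181/28
2 + 1/(181/28) = 2 + 28/181 = 390/181
3 + 1/(390/181) = 3 + 181/390 = 1351/390

1351/390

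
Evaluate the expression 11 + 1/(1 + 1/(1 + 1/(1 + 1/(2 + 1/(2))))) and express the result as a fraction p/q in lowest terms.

221/19

Start with 2.
2 + 1/(2/1) = 2 + 1/2 = 5/2
1 + 1/(5/2) = 1 + 2/5 = 7/5
1 + 1/(7/5) = 1 + 5/7 = 12/7
1 + 1/(12/7) = 1 + 7/12 = 19/12
11 + 1/(19/12) = 11 + 12/19 = 221/19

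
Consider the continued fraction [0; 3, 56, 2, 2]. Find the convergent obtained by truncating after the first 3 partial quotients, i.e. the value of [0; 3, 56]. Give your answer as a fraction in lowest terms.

Start with 56.
3 + 1/(56/1) = 3 + 1/56 = 169/56
0 + 1/(169/56) = 0 + 56/169 = 56/169

56/169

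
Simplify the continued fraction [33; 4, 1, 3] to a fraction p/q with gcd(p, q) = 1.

Build up convergents one term at a time:
a_0 = 33: 33/1
a_1 = 4: 133/4
a_2 = 1: 166/5
a_3 = 3: 631/19

631/19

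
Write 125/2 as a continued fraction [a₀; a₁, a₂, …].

125 ÷ 2 → quotient 62, remainder 1
2 ÷ 1 → quotient 2, remainder 0

[62; 2]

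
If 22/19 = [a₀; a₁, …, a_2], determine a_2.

3

⌊22/19⌋ = 1, remainder 3
⌊19/3⌋ = 6, remainder 1
⌊3/1⌋ = 3, remainder 0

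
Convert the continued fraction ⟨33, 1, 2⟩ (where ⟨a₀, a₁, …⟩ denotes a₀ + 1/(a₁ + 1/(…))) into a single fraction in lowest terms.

101/3

Start with 2.
1 + 1/(2/1) = 1 + 1/2 = 3/2
33 + 1/(3/2) = 33 + 2/3 = 101/3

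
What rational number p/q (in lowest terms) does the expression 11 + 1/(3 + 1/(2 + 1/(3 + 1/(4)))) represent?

Start with 4.
3 + 1/(4/1) = 3 + 1/4 = 13/4
2 + 1/(13/4) = 2 + 4/13 = 30/13
3 + 1/(30/13) = 3 + 13/30 = 103/30
11 + 1/(103/30) = 11 + 30/103 = 1163/103

1163/103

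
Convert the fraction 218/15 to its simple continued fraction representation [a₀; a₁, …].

218 ÷ 15 → quotient 14, remainder 8
15 ÷ 8 → quotient 1, remainder 7
8 ÷ 7 → quotient 1, remainder 1
7 ÷ 1 → quotient 7, remainder 0

[14; 1, 1, 7]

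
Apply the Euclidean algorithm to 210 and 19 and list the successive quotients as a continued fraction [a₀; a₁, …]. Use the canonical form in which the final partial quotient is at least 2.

⌊210/19⌋ = 11, remainder 1
⌊19/1⌋ = 19, remainder 0

[11; 19]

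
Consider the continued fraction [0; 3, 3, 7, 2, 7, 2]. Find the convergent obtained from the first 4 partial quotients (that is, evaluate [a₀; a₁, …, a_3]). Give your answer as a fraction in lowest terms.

Work from the innermost term outward:
Start with 7.
3 + 1/(7/1) = 3 + 1/7 = 22/7
3 + 1/(22/7) = 3 + 7/22 = 73/22
0 + 1/(73/22) = 0 + 22/73 = 22/73

22/73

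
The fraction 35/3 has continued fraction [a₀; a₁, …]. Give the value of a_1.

1

Run the Euclidean algorithm, recording each quotient:
35 ÷ 3 → quotient 11, remainder 2
3 ÷ 2 → quotient 1, remainder 1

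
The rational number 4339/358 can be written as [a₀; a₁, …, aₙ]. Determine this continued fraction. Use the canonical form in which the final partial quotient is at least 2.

[12; 8, 3, 14]

⌊4339/358⌋ = 12, remainder 43
⌊358/43⌋ = 8, remainder 14
⌊43/14⌋ = 3, remainder 1
⌊14/1⌋ = 14, remainder 0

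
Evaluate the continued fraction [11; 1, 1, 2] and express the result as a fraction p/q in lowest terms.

58/5

a_0 = 11: 11/1
a_1 = 1: 12/1
a_2 = 1: 23/2
a_3 = 2: 58/5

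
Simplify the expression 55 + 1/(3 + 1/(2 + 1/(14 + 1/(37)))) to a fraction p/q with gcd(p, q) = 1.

a_0 = 55: 55/1
a_1 = 3: 166/3
a_2 = 2: 387/7
a_3 = 14: 5584/101
a_4 = 37: 206995/3744

206995/3744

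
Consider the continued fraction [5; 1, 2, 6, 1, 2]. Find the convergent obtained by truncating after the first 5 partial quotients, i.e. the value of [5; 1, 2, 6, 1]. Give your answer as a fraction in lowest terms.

Start with 1.
6 + 1/(1/1) = 6 + 1/1 = 7/1
2 + 1/(7/1) = 2 + 1/7 = 15/7
1 + 1/(15/7) = 1 + 7/15 = 22/15
5 + 1/(22/15) = 5 + 15/22 = 125/22

125/22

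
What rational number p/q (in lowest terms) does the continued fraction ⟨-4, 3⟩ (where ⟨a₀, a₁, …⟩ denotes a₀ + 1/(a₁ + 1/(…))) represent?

Build up convergents one term at a time:
a_0 = -4: -4/1
a_1 = 3: -11/3

-11/3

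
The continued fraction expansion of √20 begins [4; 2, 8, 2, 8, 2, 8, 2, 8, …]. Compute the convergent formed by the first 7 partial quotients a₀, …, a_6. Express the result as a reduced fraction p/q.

a_0 = 4: 4/1
a_1 = 2: 9/2
a_2 = 8: 76/17
a_3 = 2: 161/36
a_4 = 8: 1364/305
a_5 = 2: 2889/646
a_6 = 8: 24476/5473

24476/5473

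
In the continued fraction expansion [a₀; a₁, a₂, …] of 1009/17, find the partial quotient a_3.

Apply division with remainder until the remainder is 0:
⌊1009/17⌋ = 59, remainder 6
⌊17/6⌋ = 2, remainder 5
⌊6/5⌋ = 1, remainder 1
⌊5/1⌋ = 5, remainder 0

5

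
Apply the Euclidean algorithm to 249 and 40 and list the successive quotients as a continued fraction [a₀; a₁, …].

⌊249/40⌋ = 6, remainder 9
⌊40/9⌋ = 4, remainder 4
⌊9/4⌋ = 2, remainder 1
⌊4/1⌋ = 4, remainder 0

[6; 4, 2, 4]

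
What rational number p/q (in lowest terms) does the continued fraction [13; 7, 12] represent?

a_0 = 13: 13/1
a_1 = 7: 92/7
a_2 = 12: 1117/85

1117/85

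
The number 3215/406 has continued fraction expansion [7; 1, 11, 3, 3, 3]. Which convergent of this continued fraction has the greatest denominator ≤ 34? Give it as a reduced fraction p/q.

a_0 = 7: 7/1  (≤ bound)
a_1 = 1: 8/1  (≤ bound)
a_2 = 11: 95/12  (≤ bound)
a_3 = 3: 293/37  (> 34, stop)

95/12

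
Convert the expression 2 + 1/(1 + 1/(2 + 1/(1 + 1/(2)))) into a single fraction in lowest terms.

Start with 2.
1 + 1/(2/1) = 1 + 1/2 = 3/2
2 + 1/(3/2) = 2 + 2/3 = 8/3
1 + 1/(8/3) = 1 + 3/8 = 11/8
2 + 1/(11/8) = 2 + 8/11 = 30/11

30/11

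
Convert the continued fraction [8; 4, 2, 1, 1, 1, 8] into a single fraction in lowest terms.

2485/302

Use the convergent recurrence hₖ = aₖ·hₖ₋₁ + hₖ₋₂ (and likewise for the denominators kₖ):
a_0 = 8: 8/1
a_1 = 4: 33/4
a_2 = 2: 74/9
a_3 = 1: 107/13
a_4 = 1: 181/22
a_5 = 1: 288/35
a_6 = 8: 2485/302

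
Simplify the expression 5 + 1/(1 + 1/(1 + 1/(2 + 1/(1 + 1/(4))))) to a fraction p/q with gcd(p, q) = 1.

a_0 = 5: 5/1
a_1 = 1: 6/1
a_2 = 1: 11/2
a_3 = 2: 28/5
a_4 = 1: 39/7
a_5 = 4: 184/33

184/33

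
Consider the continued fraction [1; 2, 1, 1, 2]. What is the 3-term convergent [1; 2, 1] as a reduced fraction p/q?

Start with 1.
2 + 1/(1/1) = 2 + 1/1 = 3/1
1 + 1/(3/1) = 1 + 1/3 = 4/3

4/3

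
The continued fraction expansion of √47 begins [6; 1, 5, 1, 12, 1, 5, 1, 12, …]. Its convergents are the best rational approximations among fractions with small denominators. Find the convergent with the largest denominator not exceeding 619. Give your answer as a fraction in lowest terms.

a_0 = 6: 6/1  (≤ bound)
a_1 = 1: 7/1  (≤ bound)
a_2 = 5: 41/6  (≤ bound)
a_3 = 1: 48/7  (≤ bound)
a_4 = 12: 617/90  (≤ bound)
a_5 = 1: 665/97  (≤ bound)
a_6 = 5: 3942/575  (≤ bound)
a_7 = 1: 4607/672  (> 619, stop)

3942/575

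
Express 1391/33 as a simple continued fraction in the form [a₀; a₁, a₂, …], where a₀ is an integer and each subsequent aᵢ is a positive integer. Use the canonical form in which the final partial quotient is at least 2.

Apply division with remainder until the remainder is 0:
⌊1391/33⌋ = 42, remainder 5
⌊33/5⌋ = 6, remainder 3
⌊5/3⌋ = 1, remainder 2
⌊3/2⌋ = 1, remainder 1
⌊2/1⌋ = 2, remainder 0

[42; 6, 1, 1, 2]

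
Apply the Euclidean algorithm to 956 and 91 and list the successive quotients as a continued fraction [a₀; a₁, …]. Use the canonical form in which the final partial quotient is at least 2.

[10; 1, 1, 45]

956 = 10·91 + 46, so a_0 = 10
91 = 1·46 + 45, so a_1 = 1
46 = 1·45 + 1, so a_2 = 1
45 = 45·1 + 0, so a_3 = 45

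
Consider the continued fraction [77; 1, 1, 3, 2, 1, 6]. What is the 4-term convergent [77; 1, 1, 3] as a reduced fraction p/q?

Build up convergents one term at a time:
a_0 = 77: 77/1
a_1 = 1: 78/1
a_2 = 1: 155/2
a_3 = 3: 543/7

543/7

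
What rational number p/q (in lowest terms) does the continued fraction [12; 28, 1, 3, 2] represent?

Compute successive convergents:
a_0 = 12: 12/1
a_1 = 28: 337/28
a_2 = 1: 349/29
a_3 = 3: 1384/115
a_4 = 2: 3117/259

3117/259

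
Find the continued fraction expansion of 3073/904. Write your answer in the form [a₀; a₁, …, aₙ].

[3; 2, 1, 1, 59, 1, 2]

⌊3073/904⌋ = 3, remainder 361
⌊904/361⌋ = 2, remainder 182
⌊361/182⌋ = 1, remainder 179
⌊182/179⌋ = 1, remainder 3
⌊179/3⌋ = 59, remainder 2
⌊3/2⌋ = 1, remainder 1
⌊2/1⌋ = 2, remainder 0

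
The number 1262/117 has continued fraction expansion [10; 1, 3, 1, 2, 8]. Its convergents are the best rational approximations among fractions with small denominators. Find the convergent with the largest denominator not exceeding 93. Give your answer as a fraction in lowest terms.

a_0 = 10: 10/1  (≤ bound)
a_1 = 1: 11/1  (≤ bound)
a_2 = 3: 43/4  (≤ bound)
a_3 = 1: 54/5  (≤ bound)
a_4 = 2: 151/14  (≤ bound)
a_5 = 8: 1262/117  (> 93, stop)

151/14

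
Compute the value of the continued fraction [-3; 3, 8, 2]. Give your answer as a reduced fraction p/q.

Collapse the nested fraction from the inside out:
Start with 2.
8 + 1/(2/1) = 8 + 1/2 = 17/2
3 + 1/(17/2) = 3 + 2/17 = 53/17
-3 + 1/(53/17) = -3 + 17/53 = -142/53

-142/53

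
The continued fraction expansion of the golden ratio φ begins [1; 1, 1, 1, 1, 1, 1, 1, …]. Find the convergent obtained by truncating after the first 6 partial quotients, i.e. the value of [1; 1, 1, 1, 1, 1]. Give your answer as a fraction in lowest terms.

13/8

a_0 = 1: 1/1
a_1 = 1: 2/1
a_2 = 1: 3/2
a_3 = 1: 5/3
a_4 = 1: 8/5
a_5 = 1: 13/8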